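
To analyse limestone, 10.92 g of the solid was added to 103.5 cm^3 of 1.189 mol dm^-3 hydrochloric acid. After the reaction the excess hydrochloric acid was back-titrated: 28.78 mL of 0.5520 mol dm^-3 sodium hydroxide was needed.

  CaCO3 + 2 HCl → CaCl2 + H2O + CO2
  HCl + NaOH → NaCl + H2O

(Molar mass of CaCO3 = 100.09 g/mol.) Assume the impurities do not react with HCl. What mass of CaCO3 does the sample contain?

n(HCl) added = 0.1035 × 1.189 = 0.1231 mol
n(NaOH) used in back-titration = 0.02878 × 0.5520 = 0.01589 mol
n(HCl) left over = 0.01589 mol (1:1 ratio)
n(HCl) consumed by analyte = 0.1231 − 0.01589 = 0.1072 mol
From the 1:2 ratio, n(CaCO3) = 1/2 × 0.1072 = 0.05359 mol
mass of CaCO3 = 0.05359 × 100.09 = 5.364 g

5.364 g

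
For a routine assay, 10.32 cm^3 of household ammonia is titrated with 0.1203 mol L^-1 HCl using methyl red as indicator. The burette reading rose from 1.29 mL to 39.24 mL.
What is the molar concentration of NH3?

0.4424 mol/L

NH3 + HCl → NH4Cl
n(HCl) = 0.03795 L × 0.1203 mol/L = 4.565 × 10^-3 mol
n(NH3) = 4.565 × 10^-3 mol (1:1 mole ratio)
[NH3] = 4.565 × 10^-3 mol / 0.01032 L = 0.4424 mol/L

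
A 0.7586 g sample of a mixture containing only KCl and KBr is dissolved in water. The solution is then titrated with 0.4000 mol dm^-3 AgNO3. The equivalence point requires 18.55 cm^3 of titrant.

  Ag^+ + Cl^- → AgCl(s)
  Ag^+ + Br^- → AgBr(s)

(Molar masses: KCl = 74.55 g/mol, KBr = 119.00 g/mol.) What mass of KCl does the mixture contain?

0.2086 g

n(AgNO3) = 0.01855 × 0.4000 = 7.420 × 10^-3 mol
Let x = n(KCl), y = n(KBr).
Titrant: 1x + 1y = 7.420 × 10^-3;  mass: 74.55x + 119.00y = 0.7586
Solving, x = 2.798 × 10^-3 mol, y = 4.622 × 10^-3 mol
mass of KCl = 2.798 × 10^-3 × 74.55 = 0.2086 g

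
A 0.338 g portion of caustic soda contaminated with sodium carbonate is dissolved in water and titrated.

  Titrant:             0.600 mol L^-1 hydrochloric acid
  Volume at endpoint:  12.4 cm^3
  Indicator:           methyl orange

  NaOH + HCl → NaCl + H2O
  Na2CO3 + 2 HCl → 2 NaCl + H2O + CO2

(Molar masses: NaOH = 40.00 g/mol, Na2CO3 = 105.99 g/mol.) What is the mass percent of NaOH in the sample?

51.3 %

n(HCl) = 0.0124 × 0.600 = 7.44 × 10^-3 mol
Let x = n(NaOH), y = n(Na2CO3).
Titrant: 1x + 2y = 7.44 × 10^-3;  mass: 40.00x + 105.99y = 0.338
Solving, x = 4.33 × 10^-3 mol, y = 1.55 × 10^-3 mol
mass of NaOH = 4.33 × 10^-3 × 40.00 = 0.173 g
% NaOH = 0.173 / 0.338 × 100 = 51.3 %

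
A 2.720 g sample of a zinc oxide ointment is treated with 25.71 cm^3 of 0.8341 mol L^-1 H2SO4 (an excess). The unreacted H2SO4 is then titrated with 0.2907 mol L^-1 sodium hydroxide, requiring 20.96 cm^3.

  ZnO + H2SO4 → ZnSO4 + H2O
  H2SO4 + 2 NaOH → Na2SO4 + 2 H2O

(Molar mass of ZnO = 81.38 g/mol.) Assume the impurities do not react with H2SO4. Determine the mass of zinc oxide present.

n(H2SO4) added = 0.02571 × 0.8341 = 0.02144 mol
n(NaOH) used in back-titration = 0.02096 × 0.2907 = 6.093 × 10^-3 mol
From the 1:2 ratio, n(H2SO4) left over = 1/2 × 6.093 × 10^-3 = 3.047 × 10^-3 mol
n(H2SO4) consumed by analyte = 0.02144 − 3.047 × 10^-3 = 0.01840 mol
n(ZnO) = 0.01840 mol (1:1 ratio)
mass of ZnO = 0.01840 × 81.38 = 1.497 g

1.497 g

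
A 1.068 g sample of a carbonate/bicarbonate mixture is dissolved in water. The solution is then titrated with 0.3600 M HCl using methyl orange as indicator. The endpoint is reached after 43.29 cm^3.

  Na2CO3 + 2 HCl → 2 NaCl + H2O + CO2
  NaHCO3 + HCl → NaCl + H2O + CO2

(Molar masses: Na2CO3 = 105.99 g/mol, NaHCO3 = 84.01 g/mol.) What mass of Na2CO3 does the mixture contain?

n(HCl) = 0.04329 × 0.3600 = 0.01558 mol
Let x = n(Na2CO3), y = n(NaHCO3).
Titrant: 2x + 1y = 0.01558;  mass: 105.99x + 84.01y = 1.068
Solving, x = 3.889 × 10^-3 mol, y = 7.806 × 10^-3 mol
mass of Na2CO3 = 3.889 × 10^-3 × 105.99 = 0.4122 g

0.4122 g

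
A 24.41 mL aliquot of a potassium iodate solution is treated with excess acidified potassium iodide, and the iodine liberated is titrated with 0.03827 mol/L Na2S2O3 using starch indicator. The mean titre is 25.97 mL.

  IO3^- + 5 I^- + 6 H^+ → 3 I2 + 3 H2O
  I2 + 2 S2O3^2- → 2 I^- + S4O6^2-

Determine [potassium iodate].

n(S2O3^2-) = 0.02597 × 0.03827 = 9.939 × 10^-4 mol
n(I2) = n(S2O3^2-)/2 = 4.969 × 10^-4 mol
From the 1:3 ratio, n(IO3^-) in the aliquot = 1/3 × 4.969 × 10^-4 = 1.656 × 10^-4 mol
[IO3^-] = 1.656 × 10^-4 / 0.02441 = 0.006786 mol/L

0.006786 mol/L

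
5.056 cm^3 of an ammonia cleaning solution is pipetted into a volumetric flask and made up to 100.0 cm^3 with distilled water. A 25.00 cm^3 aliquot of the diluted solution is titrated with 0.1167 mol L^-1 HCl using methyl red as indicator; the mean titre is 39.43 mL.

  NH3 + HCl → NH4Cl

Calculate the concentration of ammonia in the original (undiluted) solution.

3.640 mol/L

n(HCl) = 0.03943 × 0.1167 = 4.601 × 10^-3 mol
n(NH3) in the aliquot = 4.601 × 10^-3 mol (1:1 ratio)
[NH3]_dilute = 4.601 × 10^-3 / 0.02500 = 0.1841 mol/L
Dilution factor = 100.0 / 5.056 = 19.78
[NH3]_stock = 0.1841 × 19.78 = 3.640 mol/L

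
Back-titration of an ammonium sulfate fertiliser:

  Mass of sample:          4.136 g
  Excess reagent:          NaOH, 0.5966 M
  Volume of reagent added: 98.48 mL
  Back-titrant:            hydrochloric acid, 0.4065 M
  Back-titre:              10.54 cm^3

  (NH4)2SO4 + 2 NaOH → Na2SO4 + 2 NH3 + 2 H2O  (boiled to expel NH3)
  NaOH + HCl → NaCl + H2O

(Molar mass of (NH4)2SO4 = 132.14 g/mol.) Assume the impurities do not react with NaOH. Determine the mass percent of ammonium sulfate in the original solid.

n(NaOH) added = 0.09848 × 0.5966 = 0.05875 mol
n(HCl) used in back-titration = 0.01054 × 0.4065 = 4.285 × 10^-3 mol
n(NaOH) left over = 4.285 × 10^-3 mol (1:1 ratio)
n(NaOH) consumed by analyte = 0.05875 − 4.285 × 10^-3 = 0.05447 mol
From the 1:2 ratio, n((NH4)2SO4) = 1/2 × 0.05447 = 0.02723 mol
mass of (NH4)2SO4 = 0.02723 × 132.14 = 3.599 g
% (NH4)2SO4 = 3.599 / 4.136 × 100 = 87.01 %

87.01 %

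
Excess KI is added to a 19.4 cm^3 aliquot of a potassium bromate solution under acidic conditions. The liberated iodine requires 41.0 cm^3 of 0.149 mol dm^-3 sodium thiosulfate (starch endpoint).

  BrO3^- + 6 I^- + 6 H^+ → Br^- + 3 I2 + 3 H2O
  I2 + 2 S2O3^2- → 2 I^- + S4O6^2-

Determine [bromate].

n(S2O3^2-) = 0.0410 × 0.149 = 6.11 × 10^-3 mol
n(I2) = n(S2O3^2-)/2 = 3.05 × 10^-3 mol
From the 1:3 ratio, n(BrO3^-) in the aliquot = 1/3 × 3.05 × 10^-3 = 1.02 × 10^-3 mol
[BrO3^-] = 1.02 × 10^-3 / 0.0194 = 0.0525 mol/L

0.0525 mol/L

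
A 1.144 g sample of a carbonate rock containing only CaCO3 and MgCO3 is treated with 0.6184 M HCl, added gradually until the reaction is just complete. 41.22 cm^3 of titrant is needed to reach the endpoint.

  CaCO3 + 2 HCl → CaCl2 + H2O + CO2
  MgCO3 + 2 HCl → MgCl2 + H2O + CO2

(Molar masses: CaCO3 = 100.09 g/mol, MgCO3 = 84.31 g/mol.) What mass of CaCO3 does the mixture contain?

n(HCl) = 0.04122 × 0.6184 = 0.02549 mol
Let x = n(CaCO3), y = n(MgCO3).
Titrant: 2x + 2y = 0.02549;  mass: 100.09x + 84.31y = 1.144
Solving, x = 4.401 × 10^-3 mol, y = 8.344 × 10^-3 mol
mass of CaCO3 = 4.401 × 10^-3 × 100.09 = 0.4405 g

0.4405 g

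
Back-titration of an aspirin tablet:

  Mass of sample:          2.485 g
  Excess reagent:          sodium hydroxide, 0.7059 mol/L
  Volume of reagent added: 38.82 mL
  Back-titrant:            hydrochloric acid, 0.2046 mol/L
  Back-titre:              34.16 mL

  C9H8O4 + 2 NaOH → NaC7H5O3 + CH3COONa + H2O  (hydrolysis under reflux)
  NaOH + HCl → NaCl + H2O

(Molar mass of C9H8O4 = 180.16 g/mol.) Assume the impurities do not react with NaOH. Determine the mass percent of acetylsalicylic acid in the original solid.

n(NaOH) added = 0.03882 × 0.7059 = 0.02740 mol
n(HCl) used in back-titration = 0.03416 × 0.2046 = 6.989 × 10^-3 mol
n(NaOH) left over = 6.989 × 10^-3 mol (1:1 ratio)
n(NaOH) consumed by analyte = 0.02740 − 6.989 × 10^-3 = 0.02041 mol
From the 1:2 ratio, n(C9H8O4) = 1/2 × 0.02041 = 0.01021 mol
mass of C9H8O4 = 0.01021 × 180.16 = 1.839 g
% C9H8O4 = 1.839 / 2.485 × 100 = 74.00 %

74.00 %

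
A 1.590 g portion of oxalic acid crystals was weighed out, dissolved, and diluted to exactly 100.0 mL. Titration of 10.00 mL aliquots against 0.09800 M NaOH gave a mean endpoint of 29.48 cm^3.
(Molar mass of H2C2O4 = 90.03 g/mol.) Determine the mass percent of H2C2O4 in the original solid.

H2C2O4 + 2 NaOH → Na2C2O4 + 2 H2O
n(NaOH) per titration = 0.02948 × 0.09800 = 2.889 × 10^-3 mol
From the 1:2 ratio, n(H2C2O4) in each aliquot = 1/2 × 2.889 × 10^-3 = 1.445 × 10^-3 mol
n(H2C2O4) in the whole flask = 1.445 × 10^-3 × 100.0/10.00 = 0.01445 mol
mass of H2C2O4 = 0.01445 × 90.03 = 1.301 g
% H2C2O4 = 1.301 / 1.590 × 100 = 81.79 %

81.79 %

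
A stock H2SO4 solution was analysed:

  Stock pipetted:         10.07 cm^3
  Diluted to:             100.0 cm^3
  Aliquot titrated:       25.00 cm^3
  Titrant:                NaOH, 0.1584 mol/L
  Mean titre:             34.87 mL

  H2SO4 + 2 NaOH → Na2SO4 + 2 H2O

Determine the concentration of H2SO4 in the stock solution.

n(NaOH) = 0.03487 × 0.1584 = 5.523 × 10^-3 mol
From the 1:2 ratio, n(H2SO4) in the aliquot = 1/2 × 5.523 × 10^-3 = 2.762 × 10^-3 mol
[H2SO4]_dilute = 2.762 × 10^-3 / 0.02500 = 0.1105 mol/L
Dilution factor = 100.0 / 10.07 = 9.930
[H2SO4]_stock = 0.1105 × 9.930 = 1.097 mol/L

1.097 mol/L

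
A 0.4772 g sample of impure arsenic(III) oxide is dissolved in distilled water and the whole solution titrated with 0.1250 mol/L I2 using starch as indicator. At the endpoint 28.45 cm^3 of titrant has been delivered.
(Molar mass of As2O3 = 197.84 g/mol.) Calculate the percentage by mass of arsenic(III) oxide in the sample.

73.72 %

As2O3 + 2 I2 + 2 H2O → As2O5 + 4 HI
n(I2) = 0.02845 L × 0.1250 mol/L = 3.556 × 10^-3 mol
From the 1:2 ratio, n(As2O3) = 1/2 × 3.556 × 10^-3 = 1.778 × 10^-3 mol
mass of As2O3 = 1.778 × 10^-3 × 197.84 g/mol = 0.3518 g
% As2O3 = 0.3518 / 0.4772 × 100 = 73.72 %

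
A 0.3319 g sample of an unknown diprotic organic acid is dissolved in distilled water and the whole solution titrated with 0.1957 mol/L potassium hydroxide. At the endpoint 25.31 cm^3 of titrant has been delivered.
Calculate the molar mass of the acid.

n(KOH) = 0.02531 L × 0.1957 mol/L = 4.953 × 10^-3 mol
From the 1:2 ratio, n(H2A) = 1/2 × 4.953 × 10^-3 = 2.477 × 10^-3 mol
M = m / n = 0.3319 g / 2.477 × 10^-3 mol = 134.0 g/mol

134.0 g/mol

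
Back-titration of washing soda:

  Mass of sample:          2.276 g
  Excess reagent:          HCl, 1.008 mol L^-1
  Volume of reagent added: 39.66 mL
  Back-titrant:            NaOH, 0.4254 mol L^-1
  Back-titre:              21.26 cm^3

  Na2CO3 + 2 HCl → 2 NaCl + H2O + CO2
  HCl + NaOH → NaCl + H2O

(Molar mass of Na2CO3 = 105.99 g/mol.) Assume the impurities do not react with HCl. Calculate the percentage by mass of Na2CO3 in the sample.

72.03 %

n(HCl) added = 0.03966 × 1.008 = 0.03998 mol
n(NaOH) used in back-titration = 0.02126 × 0.4254 = 9.044 × 10^-3 mol
n(HCl) left over = 9.044 × 10^-3 mol (1:1 ratio)
n(HCl) consumed by analyte = 0.03998 − 9.044 × 10^-3 = 0.03093 mol
From the 1:2 ratio, n(Na2CO3) = 1/2 × 0.03093 = 0.01547 mol
mass of Na2CO3 = 0.01547 × 105.99 = 1.639 g
% Na2CO3 = 1.639 / 2.276 × 100 = 72.03 %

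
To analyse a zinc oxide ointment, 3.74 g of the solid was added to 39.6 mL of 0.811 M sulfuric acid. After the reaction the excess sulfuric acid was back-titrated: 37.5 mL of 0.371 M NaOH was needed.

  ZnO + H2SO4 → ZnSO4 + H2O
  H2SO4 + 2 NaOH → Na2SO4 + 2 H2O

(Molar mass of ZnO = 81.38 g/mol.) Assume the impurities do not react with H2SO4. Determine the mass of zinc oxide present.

2.05 g

n(H2SO4) added = 0.0396 × 0.811 = 0.0321 mol
n(NaOH) used in back-titration = 0.0375 × 0.371 = 0.0139 mol
From the 1:2 ratio, n(H2SO4) left over = 1/2 × 0.0139 = 6.96 × 10^-3 mol
n(H2SO4) consumed by analyte = 0.0321 − 6.96 × 10^-3 = 0.0252 mol
n(ZnO) = 0.0252 mol (1:1 ratio)
mass of ZnO = 0.0252 × 81.38 = 2.05 g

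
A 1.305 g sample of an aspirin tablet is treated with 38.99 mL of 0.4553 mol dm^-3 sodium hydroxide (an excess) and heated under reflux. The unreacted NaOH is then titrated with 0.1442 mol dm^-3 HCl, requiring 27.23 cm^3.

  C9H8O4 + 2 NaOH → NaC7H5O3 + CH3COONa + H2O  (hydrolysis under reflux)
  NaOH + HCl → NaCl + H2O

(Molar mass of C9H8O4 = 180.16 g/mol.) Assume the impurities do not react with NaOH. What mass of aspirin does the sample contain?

n(NaOH) added = 0.03899 × 0.4553 = 0.01775 mol
n(HCl) used in back-titration = 0.02723 × 0.1442 = 3.927 × 10^-3 mol
n(NaOH) left over = 3.927 × 10^-3 mol (1:1 ratio)
n(NaOH) consumed by analyte = 0.01775 − 3.927 × 10^-3 = 0.01383 mol
From the 1:2 ratio, n(C9H8O4) = 1/2 × 0.01383 = 6.913 × 10^-3 mol
mass of C9H8O4 = 6.913 × 10^-3 × 180.16 = 1.245 g

1.245 g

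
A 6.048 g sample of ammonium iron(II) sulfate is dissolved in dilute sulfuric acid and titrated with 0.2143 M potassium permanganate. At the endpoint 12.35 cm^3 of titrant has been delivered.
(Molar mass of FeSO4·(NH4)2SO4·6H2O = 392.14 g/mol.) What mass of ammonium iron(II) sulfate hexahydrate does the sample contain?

5.189 g

MnO4^- + 5 Fe^2+ + 8 H^+ → Mn^2+ + 5 Fe^3+ + 4 H2O
n(KMnO4) = 0.01235 L × 0.2143 mol/L = 2.647 × 10^-3 mol
From the 5:1 ratio, n(FeSO4·(NH4)2SO4·6H2O) = 5/1 × 2.647 × 10^-3 = 0.01323 mol
mass of FeSO4·(NH4)2SO4·6H2O = 0.01323 × 392.14 g/mol = 5.189 g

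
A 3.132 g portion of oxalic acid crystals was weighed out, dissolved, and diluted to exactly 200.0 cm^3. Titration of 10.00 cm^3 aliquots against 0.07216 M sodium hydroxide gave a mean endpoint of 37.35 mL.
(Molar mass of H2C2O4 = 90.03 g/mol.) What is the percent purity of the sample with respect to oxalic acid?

H2C2O4 + 2 NaOH → Na2C2O4 + 2 H2O
n(NaOH) per titration = 0.03735 × 0.07216 = 2.695 × 10^-3 mol
From the 1:2 ratio, n(H2C2O4) in each aliquot = 1/2 × 2.695 × 10^-3 = 1.348 × 10^-3 mol
n(H2C2O4) in the whole flask = 1.348 × 10^-3 × 200.0/10.00 = 0.02695 mol
mass of H2C2O4 = 0.02695 × 90.03 = 2.426 g
% H2C2O4 = 2.426 / 3.132 × 100 = 77.47 %

77.47 %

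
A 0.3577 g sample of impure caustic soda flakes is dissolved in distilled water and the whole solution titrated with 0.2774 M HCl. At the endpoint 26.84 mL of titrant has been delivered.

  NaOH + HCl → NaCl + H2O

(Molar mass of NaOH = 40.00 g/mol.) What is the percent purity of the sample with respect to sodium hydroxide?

83.26 %

n(HCl) = 0.02684 L × 0.2774 mol/L = 7.445 × 10^-3 mol
n(NaOH) = 7.445 × 10^-3 mol (1:1 ratio)
mass of NaOH = 7.445 × 10^-3 × 40.00 g/mol = 0.2978 g
% NaOH = 0.2978 / 0.3577 × 100 = 83.26 %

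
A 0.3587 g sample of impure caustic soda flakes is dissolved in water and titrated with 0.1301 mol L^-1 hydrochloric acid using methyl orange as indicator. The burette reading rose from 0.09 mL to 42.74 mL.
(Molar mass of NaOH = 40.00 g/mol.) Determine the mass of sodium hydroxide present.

NaOH + HCl → NaCl + H2O
n(HCl) = 0.04265 L × 0.1301 mol/L = 5.549 × 10^-3 mol
n(NaOH) = 5.549 × 10^-3 mol (1:1 ratio)
mass of NaOH = 5.549 × 10^-3 × 40.00 g/mol = 0.2220 g

0.2220 g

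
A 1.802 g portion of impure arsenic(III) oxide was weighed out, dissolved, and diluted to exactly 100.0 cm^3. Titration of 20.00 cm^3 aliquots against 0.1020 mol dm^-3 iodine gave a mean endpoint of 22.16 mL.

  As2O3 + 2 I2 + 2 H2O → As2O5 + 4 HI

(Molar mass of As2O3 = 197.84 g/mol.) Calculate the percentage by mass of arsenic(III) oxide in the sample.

62.04 %

n(I2) per titration = 0.02216 × 0.1020 = 2.260 × 10^-3 mol
From the 1:2 ratio, n(As2O3) in each aliquot = 1/2 × 2.260 × 10^-3 = 1.130 × 10^-3 mol
n(As2O3) in the whole flask = 1.130 × 10^-3 × 100.0/20.00 = 5.651 × 10^-3 mol
mass of As2O3 = 5.651 × 10^-3 × 197.84 = 1.118 g
% As2O3 = 1.118 / 1.802 × 100 = 62.04 %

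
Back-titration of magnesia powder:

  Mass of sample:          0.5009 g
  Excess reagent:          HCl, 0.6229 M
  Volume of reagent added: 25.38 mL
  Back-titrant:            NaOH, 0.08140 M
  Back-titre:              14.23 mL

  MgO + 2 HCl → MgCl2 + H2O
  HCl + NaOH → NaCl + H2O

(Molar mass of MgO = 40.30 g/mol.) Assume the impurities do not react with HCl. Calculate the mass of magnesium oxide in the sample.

0.2952 g

n(HCl) added = 0.02538 × 0.6229 = 0.01581 mol
n(NaOH) used in back-titration = 0.01423 × 0.08140 = 1.158 × 10^-3 mol
n(HCl) left over = 1.158 × 10^-3 mol (1:1 ratio)
n(HCl) consumed by analyte = 0.01581 − 1.158 × 10^-3 = 0.01465 mol
From the 1:2 ratio, n(MgO) = 1/2 × 0.01465 = 7.325 × 10^-3 mol
mass of MgO = 7.325 × 10^-3 × 40.30 = 0.2952 g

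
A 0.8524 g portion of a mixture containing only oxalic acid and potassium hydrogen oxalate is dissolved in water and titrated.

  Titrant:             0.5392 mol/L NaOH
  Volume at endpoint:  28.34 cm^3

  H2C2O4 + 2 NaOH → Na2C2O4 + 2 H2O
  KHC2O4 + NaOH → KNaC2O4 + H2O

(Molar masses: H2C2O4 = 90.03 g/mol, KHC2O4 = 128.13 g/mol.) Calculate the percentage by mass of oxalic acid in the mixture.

70.24 %

n(NaOH) = 0.02834 × 0.5392 = 0.01528 mol
Let x = n(H2C2O4), y = n(KHC2O4).
Titrant: 2x + 1y = 0.01528;  mass: 90.03x + 128.13y = 0.8524
Solving, x = 6.651 × 10^-3 mol, y = 1.980 × 10^-3 mol
mass of H2C2O4 = 6.651 × 10^-3 × 90.03 = 0.5988 g
% H2C2O4 = 0.5988 / 0.8524 × 100 = 70.24 %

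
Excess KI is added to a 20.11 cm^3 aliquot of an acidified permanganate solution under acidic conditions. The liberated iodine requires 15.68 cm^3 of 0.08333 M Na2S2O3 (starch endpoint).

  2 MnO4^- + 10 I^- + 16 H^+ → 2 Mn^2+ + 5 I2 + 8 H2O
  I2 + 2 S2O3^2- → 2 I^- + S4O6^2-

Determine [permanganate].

0.01299 M

n(S2O3^2-) = 0.01568 × 0.08333 = 1.307 × 10^-3 mol
n(I2) = n(S2O3^2-)/2 = 6.533 × 10^-4 mol
From the 2:5 ratio, n(MnO4^-) in the aliquot = 2/5 × 6.533 × 10^-4 = 2.613 × 10^-4 mol
[MnO4^-] = 2.613 × 10^-4 / 0.02011 = 0.01299 mol/L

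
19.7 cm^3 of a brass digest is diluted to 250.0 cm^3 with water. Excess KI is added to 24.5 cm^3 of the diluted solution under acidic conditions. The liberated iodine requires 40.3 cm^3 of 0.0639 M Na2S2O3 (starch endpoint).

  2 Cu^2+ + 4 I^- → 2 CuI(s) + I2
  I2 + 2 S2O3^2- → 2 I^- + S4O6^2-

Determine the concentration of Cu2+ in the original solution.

n(S2O3^2-) = 0.0403 × 0.0639 = 2.58 × 10^-3 mol
n(I2) = n(S2O3^2-)/2 = 1.29 × 10^-3 mol
From the 2:1 ratio, n(Cu2+) in the aliquot = 2/1 × 1.29 × 10^-3 = 2.58 × 10^-3 mol
[Cu2+]_dilute = 2.58 × 10^-3 / 0.0245 = 0.105 mol/L
[Cu2+]_original = 0.105 × 250.0/19.7 = 1.33 mol/L

1.33 M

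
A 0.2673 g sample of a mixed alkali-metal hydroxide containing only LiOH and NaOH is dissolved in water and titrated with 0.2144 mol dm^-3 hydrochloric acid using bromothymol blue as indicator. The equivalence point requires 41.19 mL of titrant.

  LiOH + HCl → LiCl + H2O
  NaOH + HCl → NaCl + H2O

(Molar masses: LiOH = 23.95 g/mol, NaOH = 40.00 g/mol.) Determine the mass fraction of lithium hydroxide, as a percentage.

n(HCl) = 0.04119 × 0.2144 = 8.831 × 10^-3 mol
Let x = n(LiOH), y = n(NaOH).
Titrant: 1x + 1y = 8.831 × 10^-3;  mass: 23.95x + 40.00y = 0.2673
Solving, x = 5.355 × 10^-3 mol, y = 3.476 × 10^-3 mol
mass of LiOH = 5.355 × 10^-3 × 23.95 = 0.1282 g
% LiOH = 0.1282 / 0.2673 × 100 = 47.98 %

47.98 %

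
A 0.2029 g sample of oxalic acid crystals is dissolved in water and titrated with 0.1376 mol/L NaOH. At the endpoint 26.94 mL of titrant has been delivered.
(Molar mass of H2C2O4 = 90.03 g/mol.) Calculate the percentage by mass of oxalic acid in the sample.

H2C2O4 + 2 NaOH → Na2C2O4 + 2 H2O
n(NaOH) = 0.02694 L × 0.1376 mol/L = 3.707 × 10^-3 mol
From the 1:2 ratio, n(H2C2O4) = 1/2 × 3.707 × 10^-3 = 1.853 × 10^-3 mol
mass of H2C2O4 = 1.853 × 10^-3 × 90.03 g/mol = 0.1669 g
% H2C2O4 = 0.1669 / 0.2029 × 100 = 82.24 %

82.24 %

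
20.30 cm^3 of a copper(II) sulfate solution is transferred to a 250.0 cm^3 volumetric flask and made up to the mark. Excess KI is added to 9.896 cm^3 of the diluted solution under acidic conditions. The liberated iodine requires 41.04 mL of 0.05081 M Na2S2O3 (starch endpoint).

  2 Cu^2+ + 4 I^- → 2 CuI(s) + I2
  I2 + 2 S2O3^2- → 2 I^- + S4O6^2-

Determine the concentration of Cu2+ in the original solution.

n(S2O3^2-) = 0.04104 × 0.05081 = 2.085 × 10^-3 mol
n(I2) = n(S2O3^2-)/2 = 1.043 × 10^-3 mol
From the 2:1 ratio, n(Cu2+) in the aliquot = 2/1 × 1.043 × 10^-3 = 2.085 × 10^-3 mol
[Cu2+]_dilute = 2.085 × 10^-3 / 0.009896 = 0.2107 mol/L
[Cu2+]_original = 0.2107 × 250.0/20.30 = 2.595 mol/L

2.595 M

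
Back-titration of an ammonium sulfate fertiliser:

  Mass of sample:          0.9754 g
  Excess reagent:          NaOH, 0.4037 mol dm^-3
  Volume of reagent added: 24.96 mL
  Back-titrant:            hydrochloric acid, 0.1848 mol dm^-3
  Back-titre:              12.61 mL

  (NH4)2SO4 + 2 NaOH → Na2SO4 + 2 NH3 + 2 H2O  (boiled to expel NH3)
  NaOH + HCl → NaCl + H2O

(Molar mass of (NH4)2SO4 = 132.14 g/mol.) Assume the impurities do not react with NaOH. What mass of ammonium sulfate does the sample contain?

0.5118 g

n(NaOH) added = 0.02496 × 0.4037 = 0.01008 mol
n(HCl) used in back-titration = 0.01261 × 0.1848 = 2.330 × 10^-3 mol
n(NaOH) left over = 2.330 × 10^-3 mol (1:1 ratio)
n(NaOH) consumed by analyte = 0.01008 − 2.330 × 10^-3 = 7.746 × 10^-3 mol
From the 1:2 ratio, n((NH4)2SO4) = 1/2 × 7.746 × 10^-3 = 3.873 × 10^-3 mol
mass of (NH4)2SO4 = 3.873 × 10^-3 × 132.14 = 0.5118 g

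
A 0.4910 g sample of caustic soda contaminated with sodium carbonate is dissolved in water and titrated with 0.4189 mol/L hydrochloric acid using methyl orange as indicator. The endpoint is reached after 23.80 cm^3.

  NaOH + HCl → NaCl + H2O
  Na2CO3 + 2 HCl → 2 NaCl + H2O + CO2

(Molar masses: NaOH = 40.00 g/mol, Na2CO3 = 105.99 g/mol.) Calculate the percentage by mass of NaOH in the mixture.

n(HCl) = 0.02380 × 0.4189 = 9.970 × 10^-3 mol
Let x = n(NaOH), y = n(Na2CO3).
Titrant: 1x + 2y = 9.970 × 10^-3;  mass: 40.00x + 105.99y = 0.4910
Solving, x = 2.874 × 10^-3 mol, y = 3.548 × 10^-3 mol
mass of NaOH = 2.874 × 10^-3 × 40.00 = 0.1150 g
% NaOH = 0.1150 / 0.4910 × 100 = 23.42 %

23.42 %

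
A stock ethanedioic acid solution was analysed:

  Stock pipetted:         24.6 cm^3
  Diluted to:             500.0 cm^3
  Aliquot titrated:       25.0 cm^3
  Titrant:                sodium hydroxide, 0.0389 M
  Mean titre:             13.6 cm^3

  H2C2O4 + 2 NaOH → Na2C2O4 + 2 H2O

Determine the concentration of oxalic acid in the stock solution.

0.215 M

n(NaOH) = 0.0136 × 0.0389 = 5.29 × 10^-4 mol
From the 1:2 ratio, n(H2C2O4) in the aliquot = 1/2 × 5.29 × 10^-4 = 2.65 × 10^-4 mol
[H2C2O4]_dilute = 2.65 × 10^-4 / 0.0250 = 0.0106 mol/L
Dilution factor = 500.0 / 24.6 = 20.33
[H2C2O4]_stock = 0.0106 × 20.33 = 0.215 mol/L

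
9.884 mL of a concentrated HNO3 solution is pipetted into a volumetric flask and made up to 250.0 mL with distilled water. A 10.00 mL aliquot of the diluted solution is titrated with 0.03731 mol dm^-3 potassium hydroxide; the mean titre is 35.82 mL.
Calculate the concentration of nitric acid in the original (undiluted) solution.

3.380 mol/L

HNO3 + KOH → KNO3 + H2O
n(KOH) = 0.03582 × 0.03731 = 1.336 × 10^-3 mol
n(HNO3) in the aliquot = 1.336 × 10^-3 mol (1:1 ratio)
[HNO3]_dilute = 1.336 × 10^-3 / 0.01000 = 0.1336 mol/L
Dilution factor = 250.0 / 9.884 = 25.29
[HNO3]_stock = 0.1336 × 25.29 = 3.380 mol/L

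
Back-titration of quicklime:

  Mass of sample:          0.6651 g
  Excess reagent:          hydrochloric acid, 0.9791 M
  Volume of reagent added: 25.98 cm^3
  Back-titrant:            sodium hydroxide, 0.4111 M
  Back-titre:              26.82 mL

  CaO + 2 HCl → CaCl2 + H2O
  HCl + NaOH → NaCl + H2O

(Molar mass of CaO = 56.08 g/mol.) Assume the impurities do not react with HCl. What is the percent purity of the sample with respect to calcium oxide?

60.76 %

n(HCl) added = 0.02598 × 0.9791 = 0.02544 mol
n(NaOH) used in back-titration = 0.02682 × 0.4111 = 0.01103 mol
n(HCl) left over = 0.01103 mol (1:1 ratio)
n(HCl) consumed by analyte = 0.02544 − 0.01103 = 0.01441 mol
From the 1:2 ratio, n(CaO) = 1/2 × 0.01441 = 7.206 × 10^-3 mol
mass of CaO = 7.206 × 10^-3 × 56.08 = 0.4041 g
% CaO = 0.4041 / 0.6651 × 100 = 60.76 %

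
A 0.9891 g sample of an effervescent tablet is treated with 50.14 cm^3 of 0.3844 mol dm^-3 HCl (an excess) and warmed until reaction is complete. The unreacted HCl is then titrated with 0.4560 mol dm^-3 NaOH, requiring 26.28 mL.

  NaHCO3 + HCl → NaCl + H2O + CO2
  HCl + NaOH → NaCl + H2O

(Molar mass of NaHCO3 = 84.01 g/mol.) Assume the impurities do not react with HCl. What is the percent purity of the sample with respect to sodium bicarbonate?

n(HCl) added = 0.05014 × 0.3844 = 0.01927 mol
n(NaOH) used in back-titration = 0.02628 × 0.4560 = 0.01198 mol
n(HCl) left over = 0.01198 mol (1:1 ratio)
n(HCl) consumed by analyte = 0.01927 − 0.01198 = 7.290 × 10^-3 mol
n(NaHCO3) = 7.290 × 10^-3 mol (1:1 ratio)
mass of NaHCO3 = 7.290 × 10^-3 × 84.01 = 0.6124 g
% NaHCO3 = 0.6124 / 0.9891 × 100 = 61.92 %

61.92 %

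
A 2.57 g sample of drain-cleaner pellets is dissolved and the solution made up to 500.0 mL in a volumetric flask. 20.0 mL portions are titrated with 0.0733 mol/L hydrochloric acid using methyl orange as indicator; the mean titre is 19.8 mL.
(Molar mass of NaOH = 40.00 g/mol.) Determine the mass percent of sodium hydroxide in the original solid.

NaOH + HCl → NaCl + H2O
n(HCl) per titration = 0.0198 × 0.0733 = 1.45 × 10^-3 mol
n(NaOH) in each aliquot = 1.45 × 10^-3 mol (1:1 ratio)
n(NaOH) in the whole flask = 1.45 × 10^-3 × 500.0/20.0 = 0.0363 mol
mass of NaOH = 0.0363 × 40.00 = 1.45 g
% NaOH = 1.45 / 2.57 × 100 = 56.5 %

56.5 %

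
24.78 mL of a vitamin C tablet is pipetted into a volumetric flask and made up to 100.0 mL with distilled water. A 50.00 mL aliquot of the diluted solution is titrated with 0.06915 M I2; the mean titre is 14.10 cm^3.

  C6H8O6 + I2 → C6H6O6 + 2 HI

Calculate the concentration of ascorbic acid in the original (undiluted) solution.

0.07869 M

n(I2) = 0.01410 × 0.06915 = 9.750 × 10^-4 mol
n(C6H8O6) in the aliquot = 9.750 × 10^-4 mol (1:1 ratio)
[C6H8O6]_dilute = 9.750 × 10^-4 / 0.05000 = 0.01950 mol/L
Dilution factor = 100.0 / 24.78 = 4.036
[C6H8O6]_stock = 0.01950 × 4.036 = 0.07869 mol/L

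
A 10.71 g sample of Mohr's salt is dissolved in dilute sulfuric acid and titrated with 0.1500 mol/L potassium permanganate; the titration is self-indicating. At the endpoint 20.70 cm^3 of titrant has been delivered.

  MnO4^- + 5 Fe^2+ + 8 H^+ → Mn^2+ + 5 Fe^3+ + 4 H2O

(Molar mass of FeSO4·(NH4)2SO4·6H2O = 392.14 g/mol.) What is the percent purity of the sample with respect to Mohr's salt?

56.84 %

n(KMnO4) = 0.02070 L × 0.1500 mol/L = 3.105 × 10^-3 mol
From the 5:1 ratio, n(FeSO4·(NH4)2SO4·6H2O) = 5/1 × 3.105 × 10^-3 = 0.01553 mol
mass of FeSO4·(NH4)2SO4·6H2O = 0.01553 × 392.14 g/mol = 6.088 g
% FeSO4·(NH4)2SO4·6H2O = 6.088 / 10.71 × 100 = 56.84 %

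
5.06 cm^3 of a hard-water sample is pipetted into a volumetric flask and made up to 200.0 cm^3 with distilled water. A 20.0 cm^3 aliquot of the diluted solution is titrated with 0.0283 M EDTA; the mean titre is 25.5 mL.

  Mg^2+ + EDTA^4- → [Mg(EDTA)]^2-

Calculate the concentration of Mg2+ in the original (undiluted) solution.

n(EDTA) = 0.0255 × 0.0283 = 7.22 × 10^-4 mol
n(Mg2+) in the aliquot = 7.22 × 10^-4 mol (1:1 ratio)
[Mg2+]_dilute = 7.22 × 10^-4 / 0.0200 = 0.0361 mol/L
Dilution factor = 200.0 / 5.06 = 39.53
[Mg2+]_stock = 0.0361 × 39.53 = 1.43 mol/L

1.43 M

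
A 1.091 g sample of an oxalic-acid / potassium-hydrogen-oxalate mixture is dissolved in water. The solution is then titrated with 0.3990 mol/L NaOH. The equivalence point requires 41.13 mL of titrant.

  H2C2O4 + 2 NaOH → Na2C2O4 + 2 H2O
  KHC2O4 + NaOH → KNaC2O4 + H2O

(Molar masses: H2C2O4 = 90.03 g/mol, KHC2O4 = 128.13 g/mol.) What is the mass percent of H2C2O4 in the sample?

50.22 %

n(NaOH) = 0.04113 × 0.3990 = 0.01641 mol
Let x = n(H2C2O4), y = n(KHC2O4).
Titrant: 2x + 1y = 0.01641;  mass: 90.03x + 128.13y = 1.091
Solving, x = 6.086 × 10^-3 mol, y = 4.238 × 10^-3 mol
mass of H2C2O4 = 6.086 × 10^-3 × 90.03 = 0.5479 g
% H2C2O4 = 0.5479 / 1.091 × 100 = 50.22 %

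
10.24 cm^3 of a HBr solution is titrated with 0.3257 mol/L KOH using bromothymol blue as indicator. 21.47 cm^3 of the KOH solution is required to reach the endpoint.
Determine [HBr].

HBr + KOH → KBr + H2O
n(KOH) = 0.02147 L × 0.3257 mol/L = 6.993 × 10^-3 mol
n(HBr) = 6.993 × 10^-3 mol (1:1 mole ratio)
[HBr] = 6.993 × 10^-3 mol / 0.01024 L = 0.6829 mol/L

0.6829 mol/L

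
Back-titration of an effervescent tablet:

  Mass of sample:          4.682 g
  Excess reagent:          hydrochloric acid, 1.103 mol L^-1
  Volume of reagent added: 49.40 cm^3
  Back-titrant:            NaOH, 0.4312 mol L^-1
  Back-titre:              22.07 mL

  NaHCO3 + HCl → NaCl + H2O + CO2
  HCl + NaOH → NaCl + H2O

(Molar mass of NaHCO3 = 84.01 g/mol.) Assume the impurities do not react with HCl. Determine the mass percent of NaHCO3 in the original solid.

n(HCl) added = 0.04940 × 1.103 = 0.05449 mol
n(NaOH) used in back-titration = 0.02207 × 0.4312 = 9.517 × 10^-3 mol
n(HCl) left over = 9.517 × 10^-3 mol (1:1 ratio)
n(HCl) consumed by analyte = 0.05449 − 9.517 × 10^-3 = 0.04497 mol
n(NaHCO3) = 0.04497 mol (1:1 ratio)
mass of NaHCO3 = 0.04497 × 84.01 = 3.778 g
% NaHCO3 = 3.778 / 4.682 × 100 = 80.69 %

80.69 %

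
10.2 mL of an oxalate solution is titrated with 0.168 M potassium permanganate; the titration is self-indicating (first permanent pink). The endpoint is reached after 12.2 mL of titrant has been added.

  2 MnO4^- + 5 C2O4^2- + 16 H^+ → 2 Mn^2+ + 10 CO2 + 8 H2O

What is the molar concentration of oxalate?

0.502 M

n(KMnO4) = 0.0122 L × 0.168 mol/L = 2.05 × 10^-3 mol
From the 5:2 mole ratio, n(C2O4^2-) = 5/2 × 2.05 × 10^-3 = 5.12 × 10^-3 mol
[C2O4^2-] = 5.12 × 10^-3 mol / 0.0102 L = 0.502 mol/L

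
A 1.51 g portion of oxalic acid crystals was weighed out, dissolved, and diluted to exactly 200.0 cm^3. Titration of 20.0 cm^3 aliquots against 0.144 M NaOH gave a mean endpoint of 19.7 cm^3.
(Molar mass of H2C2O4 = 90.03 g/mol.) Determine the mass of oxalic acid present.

H2C2O4 + 2 NaOH → Na2C2O4 + 2 H2O
n(NaOH) per titration = 0.0197 × 0.144 = 2.84 × 10^-3 mol
From the 1:2 ratio, n(H2C2O4) in each aliquot = 1/2 × 2.84 × 10^-3 = 1.42 × 10^-3 mol
n(H2C2O4) in the whole flask = 1.42 × 10^-3 × 200.0/20.0 = 0.0142 mol
mass of H2C2O4 = 0.0142 × 90.03 = 1.28 g

1.28 g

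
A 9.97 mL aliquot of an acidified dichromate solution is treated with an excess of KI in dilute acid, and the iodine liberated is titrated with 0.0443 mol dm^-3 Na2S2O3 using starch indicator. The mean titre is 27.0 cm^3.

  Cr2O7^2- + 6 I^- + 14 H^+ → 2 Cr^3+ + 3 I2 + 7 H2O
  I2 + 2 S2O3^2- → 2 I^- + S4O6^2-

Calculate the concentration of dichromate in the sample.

n(S2O3^2-) = 0.0270 × 0.0443 = 1.20 × 10^-3 mol
n(I2) = n(S2O3^2-)/2 = 5.98 × 10^-4 mol
From the 1:3 ratio, n(Cr2O7^2-) in the aliquot = 1/3 × 5.98 × 10^-4 = 1.99 × 10^-4 mol
[Cr2O7^2-] = 1.99 × 10^-4 / 0.00997 = 0.0200 mol/L

0.0200 mol/L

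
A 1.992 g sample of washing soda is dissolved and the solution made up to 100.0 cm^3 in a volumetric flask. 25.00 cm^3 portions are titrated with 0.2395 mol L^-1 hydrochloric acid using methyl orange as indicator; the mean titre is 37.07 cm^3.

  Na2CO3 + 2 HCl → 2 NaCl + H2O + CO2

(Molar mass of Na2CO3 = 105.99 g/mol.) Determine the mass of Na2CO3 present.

n(HCl) per titration = 0.03707 × 0.2395 = 8.878 × 10^-3 mol
From the 1:2 ratio, n(Na2CO3) in each aliquot = 1/2 × 8.878 × 10^-3 = 4.439 × 10^-3 mol
n(Na2CO3) in the whole flask = 4.439 × 10^-3 × 100.0/25.00 = 0.01776 mol
mass of Na2CO3 = 0.01776 × 105.99 = 1.882 g

1.882 g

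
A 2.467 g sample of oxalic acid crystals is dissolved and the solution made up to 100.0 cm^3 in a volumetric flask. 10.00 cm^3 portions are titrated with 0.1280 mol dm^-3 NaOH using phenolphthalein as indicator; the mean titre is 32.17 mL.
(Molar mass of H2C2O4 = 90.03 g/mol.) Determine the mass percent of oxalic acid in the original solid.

H2C2O4 + 2 NaOH → Na2C2O4 + 2 H2O
n(NaOH) per titration = 0.03217 × 0.1280 = 4.118 × 10^-3 mol
From the 1:2 ratio, n(H2C2O4) in each aliquot = 1/2 × 4.118 × 10^-3 = 2.059 × 10^-3 mol
n(H2C2O4) in the whole flask = 2.059 × 10^-3 × 100.0/10.00 = 0.02059 mol
mass of H2C2O4 = 0.02059 × 90.03 = 1.854 g
% H2C2O4 = 1.854 / 2.467 × 100 = 75.14 %

75.14 %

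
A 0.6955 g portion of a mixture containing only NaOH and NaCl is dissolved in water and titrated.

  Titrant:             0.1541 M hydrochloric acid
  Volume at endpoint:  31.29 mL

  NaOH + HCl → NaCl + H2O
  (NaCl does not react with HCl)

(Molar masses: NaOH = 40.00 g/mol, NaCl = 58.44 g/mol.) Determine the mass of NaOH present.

n(HCl) = 0.03129 × 0.1541 = 4.822 × 10^-3 mol
Let x = n(NaOH), y = n(NaCl).
Titrant: 1x = 4.822 × 10^-3;  mass: 40.00x + 58.44y = 0.6955
Solving, x = 4.822 × 10^-3 mol, y = 8.601 × 10^-3 mol
mass of NaOH = 4.822 × 10^-3 × 40.00 = 0.1929 g

0.1929 g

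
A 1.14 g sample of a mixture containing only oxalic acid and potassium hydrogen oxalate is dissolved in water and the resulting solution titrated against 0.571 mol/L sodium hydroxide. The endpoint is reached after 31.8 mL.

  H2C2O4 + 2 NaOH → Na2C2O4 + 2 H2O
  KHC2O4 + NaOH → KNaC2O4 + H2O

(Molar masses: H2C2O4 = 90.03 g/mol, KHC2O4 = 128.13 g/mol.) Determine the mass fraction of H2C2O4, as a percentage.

56.4 %

n(NaOH) = 0.0318 × 0.571 = 0.0182 mol
Let x = n(H2C2O4), y = n(KHC2O4).
Titrant: 2x + 1y = 0.0182;  mass: 90.03x + 128.13y = 1.14
Solving, x = 7.14 × 10^-3 mol, y = 3.88 × 10^-3 mol
mass of H2C2O4 = 7.14 × 10^-3 × 90.03 = 0.643 g
% H2C2O4 = 0.643 / 1.14 × 100 = 56.4 %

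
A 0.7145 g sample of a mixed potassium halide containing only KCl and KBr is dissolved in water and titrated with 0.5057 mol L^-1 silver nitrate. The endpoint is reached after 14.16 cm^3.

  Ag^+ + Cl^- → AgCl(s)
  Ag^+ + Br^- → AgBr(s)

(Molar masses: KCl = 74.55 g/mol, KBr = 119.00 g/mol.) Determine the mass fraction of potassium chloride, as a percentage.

32.31 %

n(AgNO3) = 0.01416 × 0.5057 = 7.161 × 10^-3 mol
Let x = n(KCl), y = n(KBr).
Titrant: 1x + 1y = 7.161 × 10^-3;  mass: 74.55x + 119.00y = 0.7145
Solving, x = 3.096 × 10^-3 mol, y = 4.065 × 10^-3 mol
mass of KCl = 3.096 × 10^-3 × 74.55 = 0.2308 g
% KCl = 0.2308 / 0.7145 × 100 = 32.31 %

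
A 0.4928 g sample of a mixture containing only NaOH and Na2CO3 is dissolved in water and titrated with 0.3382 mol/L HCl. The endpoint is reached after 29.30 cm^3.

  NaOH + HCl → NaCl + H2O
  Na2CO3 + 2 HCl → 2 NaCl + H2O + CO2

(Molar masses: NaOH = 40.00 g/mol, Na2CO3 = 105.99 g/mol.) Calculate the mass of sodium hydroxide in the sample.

n(HCl) = 0.02930 × 0.3382 = 9.909 × 10^-3 mol
Let x = n(NaOH), y = n(Na2CO3).
Titrant: 1x + 2y = 9.909 × 10^-3;  mass: 40.00x + 105.99y = 0.4928
Solving, x = 2.489 × 10^-3 mol, y = 3.710 × 10^-3 mol
mass of NaOH = 2.489 × 10^-3 × 40.00 = 0.09955 g

0.09955 g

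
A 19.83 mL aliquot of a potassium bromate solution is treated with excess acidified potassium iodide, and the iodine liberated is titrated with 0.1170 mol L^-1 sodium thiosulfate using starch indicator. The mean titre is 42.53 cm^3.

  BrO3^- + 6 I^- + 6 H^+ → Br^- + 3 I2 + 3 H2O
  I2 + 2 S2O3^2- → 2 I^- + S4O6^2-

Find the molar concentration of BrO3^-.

n(S2O3^2-) = 0.04253 × 0.1170 = 4.976 × 10^-3 mol
n(I2) = n(S2O3^2-)/2 = 2.488 × 10^-3 mol
From the 1:3 ratio, n(BrO3^-) in the aliquot = 1/3 × 2.488 × 10^-3 = 8.293 × 10^-4 mol
[BrO3^-] = 8.293 × 10^-4 / 0.01983 = 0.04182 mol/L

0.04182 mol/L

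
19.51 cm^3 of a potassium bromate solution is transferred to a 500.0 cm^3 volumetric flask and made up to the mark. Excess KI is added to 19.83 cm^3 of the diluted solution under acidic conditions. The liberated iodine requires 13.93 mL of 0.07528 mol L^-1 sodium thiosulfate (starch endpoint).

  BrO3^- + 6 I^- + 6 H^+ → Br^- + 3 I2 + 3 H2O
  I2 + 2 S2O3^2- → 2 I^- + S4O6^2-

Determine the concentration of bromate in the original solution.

n(S2O3^2-) = 0.01393 × 0.07528 = 1.049 × 10^-3 mol
n(I2) = n(S2O3^2-)/2 = 5.243 × 10^-4 mol
From the 1:3 ratio, n(BrO3^-) in the aliquot = 1/3 × 5.243 × 10^-4 = 1.748 × 10^-4 mol
[BrO3^-]_dilute = 1.748 × 10^-4 / 0.01983 = 0.008814 mol/L
[BrO3^-]_original = 0.008814 × 500.0/19.51 = 0.2259 mol/L

0.2259 mol/L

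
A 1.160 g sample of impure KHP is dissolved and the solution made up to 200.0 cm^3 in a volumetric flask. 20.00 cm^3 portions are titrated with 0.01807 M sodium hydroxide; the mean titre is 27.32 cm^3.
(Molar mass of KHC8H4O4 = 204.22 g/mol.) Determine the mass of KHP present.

1.008 g

KHC8H4O4 + NaOH → KNaC8H4O4 + H2O
n(NaOH) per titration = 0.02732 × 0.01807 = 4.937 × 10^-4 mol
n(KHC8H4O4) in each aliquot = 4.937 × 10^-4 mol (1:1 ratio)
n(KHC8H4O4) in the whole flask = 4.937 × 10^-4 × 200.0/20.00 = 4.937 × 10^-3 mol
mass of KHC8H4O4 = 4.937 × 10^-3 × 204.22 = 1.008 g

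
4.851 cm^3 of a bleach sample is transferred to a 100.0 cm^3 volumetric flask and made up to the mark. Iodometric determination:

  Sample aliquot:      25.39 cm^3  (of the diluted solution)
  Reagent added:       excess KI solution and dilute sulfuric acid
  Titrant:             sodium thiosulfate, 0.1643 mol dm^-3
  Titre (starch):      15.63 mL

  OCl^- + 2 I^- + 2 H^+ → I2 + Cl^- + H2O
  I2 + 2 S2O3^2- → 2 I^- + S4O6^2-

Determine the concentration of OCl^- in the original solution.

1.042 mol/L

n(S2O3^2-) = 0.01563 × 0.1643 = 2.568 × 10^-3 mol
n(I2) = n(S2O3^2-)/2 = 1.284 × 10^-3 mol
n(OCl^-) in the aliquot = 1.284 × 10^-3 mol (1:1 ratio)
[OCl^-]_dilute = 1.284 × 10^-3 / 0.02539 = 0.05057 mol/L
[OCl^-]_original = 0.05057 × 100.0/4.851 = 1.042 mol/L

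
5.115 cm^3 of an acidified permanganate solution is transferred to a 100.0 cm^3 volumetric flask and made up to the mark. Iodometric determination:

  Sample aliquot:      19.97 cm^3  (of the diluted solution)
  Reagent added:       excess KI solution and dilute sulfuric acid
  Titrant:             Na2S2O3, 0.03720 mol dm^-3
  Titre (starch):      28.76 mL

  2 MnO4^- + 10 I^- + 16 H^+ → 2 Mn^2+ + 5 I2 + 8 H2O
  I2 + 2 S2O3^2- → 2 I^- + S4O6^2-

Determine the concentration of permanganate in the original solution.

0.2095 mol/L

n(S2O3^2-) = 0.02876 × 0.03720 = 1.070 × 10^-3 mol
n(I2) = n(S2O3^2-)/2 = 5.349 × 10^-4 mol
From the 2:5 ratio, n(MnO4^-) in the aliquot = 2/5 × 5.349 × 10^-4 = 2.140 × 10^-4 mol
[MnO4^-]_dilute = 2.140 × 10^-4 / 0.01997 = 0.01071 mol/L
[MnO4^-]_original = 0.01071 × 100.0/5.115 = 0.2095 mol/L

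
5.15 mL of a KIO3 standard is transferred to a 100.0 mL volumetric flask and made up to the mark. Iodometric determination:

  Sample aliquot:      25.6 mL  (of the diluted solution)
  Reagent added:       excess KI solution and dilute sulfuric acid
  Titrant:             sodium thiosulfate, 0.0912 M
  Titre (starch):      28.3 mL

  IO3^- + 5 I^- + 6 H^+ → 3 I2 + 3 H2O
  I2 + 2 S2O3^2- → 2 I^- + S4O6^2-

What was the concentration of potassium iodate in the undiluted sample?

n(S2O3^2-) = 0.0283 × 0.0912 = 2.58 × 10^-3 mol
n(I2) = n(S2O3^2-)/2 = 1.29 × 10^-3 mol
From the 1:3 ratio, n(IO3^-) in the aliquot = 1/3 × 1.29 × 10^-3 = 4.30 × 10^-4 mol
[IO3^-]_dilute = 4.30 × 10^-4 / 0.0256 = 0.0168 mol/L
[IO3^-]_original = 0.0168 × 100.0/5.15 = 0.326 mol/L

0.326 M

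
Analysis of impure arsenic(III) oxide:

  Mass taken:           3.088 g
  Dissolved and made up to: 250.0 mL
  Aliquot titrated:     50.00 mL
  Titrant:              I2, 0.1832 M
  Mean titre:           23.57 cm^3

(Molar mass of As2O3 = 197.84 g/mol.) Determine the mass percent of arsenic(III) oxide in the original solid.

As2O3 + 2 I2 + 2 H2O → As2O5 + 4 HI
n(I2) per titration = 0.02357 × 0.1832 = 4.318 × 10^-3 mol
From the 1:2 ratio, n(As2O3) in each aliquot = 1/2 × 4.318 × 10^-3 = 2.159 × 10^-3 mol
n(As2O3) in the whole flask = 2.159 × 10^-3 × 250.0/50.00 = 0.01080 mol
mass of As2O3 = 0.01080 × 197.84 = 2.136 g
% As2O3 = 2.136 / 3.088 × 100 = 69.16 %

69.16 %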